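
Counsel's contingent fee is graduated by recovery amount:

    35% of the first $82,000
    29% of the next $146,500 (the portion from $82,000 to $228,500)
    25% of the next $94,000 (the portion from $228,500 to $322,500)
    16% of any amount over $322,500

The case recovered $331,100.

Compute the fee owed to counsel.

$96,061.00

First $82,000 at 35% = $28,700.00
Next $146,500 at 29% = $42,485.00
Next $94,000 at 25% = $23,500.00
Remaining $8,600 at 16% = $1,376.00
Fee: $28,700.00 + $42,485.00 + $23,500.00 + $1,376.00 = $96,061.00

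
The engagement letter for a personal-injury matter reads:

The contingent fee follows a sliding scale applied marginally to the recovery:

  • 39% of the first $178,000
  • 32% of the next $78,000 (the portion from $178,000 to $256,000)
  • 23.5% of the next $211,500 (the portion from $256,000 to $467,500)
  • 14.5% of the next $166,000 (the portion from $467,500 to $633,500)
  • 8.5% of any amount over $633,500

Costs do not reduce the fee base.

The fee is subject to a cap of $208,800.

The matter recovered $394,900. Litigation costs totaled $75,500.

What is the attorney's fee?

Fee base is the gross recovery, $394,900; costs are reimbursed separately.
First $178,000 at 39% = $69,420.00
Next $78,000 at 32% = $24,960.00
Remaining $138,900 at 23.5% = $32,641.50
Fee: $69,420.00 + $24,960.00 + $32,641.50 = $127,021.50
$127,021.50 is under the $208,800 cap.

$127,021.50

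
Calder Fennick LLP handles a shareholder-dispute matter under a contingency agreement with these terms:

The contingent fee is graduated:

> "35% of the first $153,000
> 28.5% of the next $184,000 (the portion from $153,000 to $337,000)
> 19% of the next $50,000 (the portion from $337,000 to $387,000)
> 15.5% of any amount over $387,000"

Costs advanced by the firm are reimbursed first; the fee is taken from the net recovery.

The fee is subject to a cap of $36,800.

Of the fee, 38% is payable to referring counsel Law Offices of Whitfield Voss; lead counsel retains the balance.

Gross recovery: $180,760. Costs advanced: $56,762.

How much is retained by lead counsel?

Fee base (net of costs): $180,760 − $56,762 = $123,998
First $123,998 at 35% = $43,399.30
$43,399.30 exceeds the $36,800 cap, so the fee is capped at $36,800.00.
Referral share: 38% of $36,800.00 = $13,984.00; lead counsel retains $36,800.00 − $13,984.00 = $22,816.00.

$22,816.00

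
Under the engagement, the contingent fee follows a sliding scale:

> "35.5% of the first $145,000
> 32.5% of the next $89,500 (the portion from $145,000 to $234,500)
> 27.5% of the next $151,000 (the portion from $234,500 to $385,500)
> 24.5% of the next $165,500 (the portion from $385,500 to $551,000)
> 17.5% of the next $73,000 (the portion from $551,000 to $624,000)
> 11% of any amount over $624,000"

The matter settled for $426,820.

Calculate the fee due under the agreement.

First $145,000 at 35.5% = $51,475.00
Next $89,500 at 32.5% = $29,087.50
Next $151,000 at 27.5% = $41,525.00
Remaining $41,320 at 24.5% = $10,123.40
Fee: $51,475.00 + $29,087.50 + $41,525.00 + $10,123.40 = $132,210.90

$132,210.90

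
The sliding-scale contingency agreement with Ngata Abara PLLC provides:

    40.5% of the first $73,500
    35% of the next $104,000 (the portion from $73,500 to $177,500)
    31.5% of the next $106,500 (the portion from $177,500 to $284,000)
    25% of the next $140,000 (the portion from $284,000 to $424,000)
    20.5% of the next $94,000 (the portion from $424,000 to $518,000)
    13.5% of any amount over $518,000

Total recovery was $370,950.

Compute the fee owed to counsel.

$121,452.50

First $73,500 at 40.5% = $29,767.50
Next $104,000 at 35% = $36,400.00
Next $106,500 at 31.5% = $33,547.50
Remaining $86,950 at 25% = $21,737.50
Fee: $29,767.50 + $36,400.00 + $33,547.50 + $21,737.50 = $121,452.50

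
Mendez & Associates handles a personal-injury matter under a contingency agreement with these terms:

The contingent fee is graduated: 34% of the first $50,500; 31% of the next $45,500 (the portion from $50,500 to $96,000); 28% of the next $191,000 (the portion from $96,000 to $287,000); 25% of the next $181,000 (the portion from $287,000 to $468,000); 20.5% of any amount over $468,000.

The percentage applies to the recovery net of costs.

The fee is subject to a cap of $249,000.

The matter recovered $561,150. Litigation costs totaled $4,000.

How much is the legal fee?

$148,280.75

Fee base (net of costs): $561,150 − $4,000 = $557,150
First $50,500 at 34% = $17,170.00
Next $45,500 at 31% = $14,105.00
Next $191,000 at 28% = $53,480.00
Next $181,000 at 25% = $45,250.00
Remaining $89,150 at 20.5% = $18,275.75
Fee: $17,170.00 + $14,105.00 + $53,480.00 + $45,250.00 + $18,275.75 = $148,280.75
$148,280.75 is under the $249,000 cap.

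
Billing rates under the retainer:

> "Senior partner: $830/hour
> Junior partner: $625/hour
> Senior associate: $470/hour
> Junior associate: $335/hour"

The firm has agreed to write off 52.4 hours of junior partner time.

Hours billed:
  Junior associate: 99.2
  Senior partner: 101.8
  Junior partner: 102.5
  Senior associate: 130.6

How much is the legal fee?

Senior partner: 101.8 × $830 = $84,494.00
Junior partner: 102.5 × $625 = $64,062.50
Senior associate: 130.6 × $470 = $61,382.00
Junior associate: 99.2 × $335 = $33,232.00
Subtotal: $243,170.50
Write-off: 52.4 × $625 = $32,750.00
Total: $243,170.50 − $32,750.00 = $210,420.50

$210,420.50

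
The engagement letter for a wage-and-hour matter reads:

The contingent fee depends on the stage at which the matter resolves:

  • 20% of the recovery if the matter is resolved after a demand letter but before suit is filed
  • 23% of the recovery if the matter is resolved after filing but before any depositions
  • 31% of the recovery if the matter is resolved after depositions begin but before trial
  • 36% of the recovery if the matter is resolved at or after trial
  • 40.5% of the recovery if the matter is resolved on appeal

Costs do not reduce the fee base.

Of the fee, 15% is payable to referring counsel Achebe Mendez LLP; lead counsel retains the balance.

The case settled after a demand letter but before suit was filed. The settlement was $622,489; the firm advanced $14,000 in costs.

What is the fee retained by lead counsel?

$105,823.13

Fee base is the gross recovery, $622,489; costs are reimbursed separately.
The matter settled after a demand letter but before suit was filed, so the 20% rate applies.
$622,489 × 20% = $124,497.80
Referral share: 15% of $124,497.80 = $18,674.67; lead counsel retains $124,497.80 − $18,674.67 = $105,823.13.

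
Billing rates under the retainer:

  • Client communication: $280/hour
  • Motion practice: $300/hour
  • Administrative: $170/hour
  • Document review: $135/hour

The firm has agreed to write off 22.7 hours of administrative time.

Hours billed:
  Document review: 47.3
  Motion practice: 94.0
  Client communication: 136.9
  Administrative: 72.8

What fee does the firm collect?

$81,434.50

Client communication: 136.9 × $280 = $38,332.00
Motion practice: 94.0 × $300 = $28,200.00
Administrative: 72.8 × $170 = $12,376.00
Document review: 47.3 × $135 = $6,385.50
Subtotal: $85,293.50
Write-off: 22.7 × $170 = $3,859.00
Total: $85,293.50 − $3,859.00 = $81,434.50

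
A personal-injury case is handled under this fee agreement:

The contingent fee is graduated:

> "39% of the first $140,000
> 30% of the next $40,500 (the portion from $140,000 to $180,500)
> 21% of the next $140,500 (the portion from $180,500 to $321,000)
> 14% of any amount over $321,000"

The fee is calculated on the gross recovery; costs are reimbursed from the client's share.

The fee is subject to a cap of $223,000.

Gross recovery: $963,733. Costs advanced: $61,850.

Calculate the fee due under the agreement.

$186,237.62

Fee base is the gross recovery, $963,733; costs are reimbursed separately.
First $140,000 at 39% = $54,600.00
Next $40,500 at 30% = $12,150.00
Next $140,500 at 21% = $29,505.00
Remaining $642,733 at 14% = $89,982.62
Fee: $54,600.00 + $12,150.00 + $29,505.00 + $89,982.62 = $186,237.62
$186,237.62 is under the $223,000 cap.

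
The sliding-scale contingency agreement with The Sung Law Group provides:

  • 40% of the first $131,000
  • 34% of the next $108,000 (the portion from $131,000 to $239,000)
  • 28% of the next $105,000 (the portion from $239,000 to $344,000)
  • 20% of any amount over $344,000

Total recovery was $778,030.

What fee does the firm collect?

$205,326.00

First $131,000 at 40% = $52,400.00
Next $108,000 at 34% = $36,720.00
Next $105,000 at 28% = $29,400.00
Remaining $434,030 at 20% = $86,806.00
Fee: $52,400.00 + $36,720.00 + $29,400.00 + $86,806.00 = $205,326.00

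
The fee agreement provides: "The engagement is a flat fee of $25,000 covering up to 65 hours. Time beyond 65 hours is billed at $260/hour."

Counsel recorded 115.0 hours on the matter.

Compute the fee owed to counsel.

Flat fee: $25,000.00
Excess hours: 115.0 − 65 = 50.0
Overrun: 50.0 × $260 = $13,000.00
Total: $25,000.00 + $13,000.00 = $38,000.00

$38,000.00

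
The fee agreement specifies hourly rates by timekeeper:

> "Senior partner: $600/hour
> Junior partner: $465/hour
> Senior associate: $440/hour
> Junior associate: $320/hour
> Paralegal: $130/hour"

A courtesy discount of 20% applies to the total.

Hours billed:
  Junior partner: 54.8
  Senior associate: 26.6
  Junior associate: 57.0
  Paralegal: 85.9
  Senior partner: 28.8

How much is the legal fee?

$67,098.40

Senior partner: 28.8 × $600 = $17,280.00
Junior partner: 54.8 × $465 = $25,482.00
Senior associate: 26.6 × $440 = $11,704.00
Junior associate: 57.0 × $320 = $18,240.00
Paralegal: 85.9 × $130 = $11,167.00
Subtotal: $83,873.00
Less 20% discount: −$16,774.60
Total: $83,873.00 − $16,774.60 = $67,098.40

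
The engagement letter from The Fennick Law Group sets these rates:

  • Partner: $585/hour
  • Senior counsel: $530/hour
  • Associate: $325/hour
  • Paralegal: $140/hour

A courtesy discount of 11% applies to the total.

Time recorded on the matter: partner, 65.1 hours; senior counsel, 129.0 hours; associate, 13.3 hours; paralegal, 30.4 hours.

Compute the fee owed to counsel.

Partner: 65.1 × $585 = $38,083.50
Senior counsel: 129.0 × $530 = $68,370.00
Associate: 13.3 × $325 = $4,322.50
Paralegal: 30.4 × $140 = $4,256.00
Subtotal: $115,032.00
Less 11% discount: −$12,653.52
Total: $115,032.00 − $12,653.52 = $102,378.48

$102,378.48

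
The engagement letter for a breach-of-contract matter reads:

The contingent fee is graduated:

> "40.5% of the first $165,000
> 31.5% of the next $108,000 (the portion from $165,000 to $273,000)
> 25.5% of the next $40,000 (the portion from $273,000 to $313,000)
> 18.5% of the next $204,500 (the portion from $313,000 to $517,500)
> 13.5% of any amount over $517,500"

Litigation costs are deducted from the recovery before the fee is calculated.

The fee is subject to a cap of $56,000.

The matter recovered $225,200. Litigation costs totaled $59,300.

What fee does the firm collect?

$56,000.00

Fee base (net of costs): $225,200 − $59,300 = $165,900
First $165,000 at 40.5% = $66,825.00
Remaining $900 at 31.5% = $283.50
Fee: $66,825.00 + $283.50 = $67,108.50
$67,108.50 exceeds the $56,000 cap, so the fee is capped at $56,000.00.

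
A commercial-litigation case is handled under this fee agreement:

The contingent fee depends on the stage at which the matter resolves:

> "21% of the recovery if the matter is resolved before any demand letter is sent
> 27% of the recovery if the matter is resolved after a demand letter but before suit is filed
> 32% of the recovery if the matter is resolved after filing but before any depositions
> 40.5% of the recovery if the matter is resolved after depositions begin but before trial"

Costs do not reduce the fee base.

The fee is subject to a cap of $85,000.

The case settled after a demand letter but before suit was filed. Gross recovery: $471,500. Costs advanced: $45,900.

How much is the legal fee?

$85,000.00

Fee base is the gross recovery, $471,500; costs are reimbursed separately.
The matter settled after a demand letter but before suit was filed, so the 27% rate applies.
$471,500 × 27% = $127,305.00
$127,305.00 exceeds the $85,000 cap, so the fee is capped at $85,000.00.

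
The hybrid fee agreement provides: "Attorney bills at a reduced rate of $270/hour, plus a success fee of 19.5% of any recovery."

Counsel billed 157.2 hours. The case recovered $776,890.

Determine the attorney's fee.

$193,937.55

Hourly: 157.2 × $270 = $42,444.00
Success fee: 19.5% of $776,890 = $151,493.55
Total: $42,444.00 + $151,493.55 = $193,937.55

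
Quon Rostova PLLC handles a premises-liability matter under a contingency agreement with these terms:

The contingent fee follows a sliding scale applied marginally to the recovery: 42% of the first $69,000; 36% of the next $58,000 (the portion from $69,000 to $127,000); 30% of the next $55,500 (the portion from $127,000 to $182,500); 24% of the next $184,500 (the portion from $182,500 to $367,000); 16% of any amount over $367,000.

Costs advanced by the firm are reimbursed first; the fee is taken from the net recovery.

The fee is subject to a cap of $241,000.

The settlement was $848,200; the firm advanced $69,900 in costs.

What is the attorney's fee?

Fee base (net of costs): $848,200 − $69,900 = $778,300
First $69,000 at 42% = $28,980.00
Next $58,000 at 36% = $20,880.00
Next $55,500 at 30% = $16,650.00
Next $184,500 at 24% = $44,280.00
Remaining $411,300 at 16% = $65,808.00
Fee: $28,980.00 + $20,880.00 + $16,650.00 + $44,280.00 + $65,808.00 = $176,598.00
$176,598.00 is under the $241,000 cap.

$176,598.00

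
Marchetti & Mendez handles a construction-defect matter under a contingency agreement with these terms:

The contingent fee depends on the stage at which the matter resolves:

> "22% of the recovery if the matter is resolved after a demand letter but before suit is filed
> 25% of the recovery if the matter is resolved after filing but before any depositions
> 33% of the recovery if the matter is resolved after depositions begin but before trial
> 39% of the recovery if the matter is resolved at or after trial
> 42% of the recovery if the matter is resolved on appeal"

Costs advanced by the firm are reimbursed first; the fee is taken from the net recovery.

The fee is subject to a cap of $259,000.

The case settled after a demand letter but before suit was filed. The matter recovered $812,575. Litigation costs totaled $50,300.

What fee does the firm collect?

$167,700.50

Fee base (net of costs): $812,575 − $50,300 = $762,275
The matter settled after a demand letter but before suit was filed, so the 22% rate applies.
$762,275 × 22% = $167,700.50
$167,700.50 is under the $259,000 cap.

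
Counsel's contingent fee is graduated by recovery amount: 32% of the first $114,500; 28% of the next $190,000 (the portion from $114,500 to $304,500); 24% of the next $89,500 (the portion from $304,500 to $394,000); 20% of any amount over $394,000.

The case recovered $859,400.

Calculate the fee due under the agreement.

$204,400.00

First $114,500 at 32% = $36,640.00
Next $190,000 at 28% = $53,200.00
Next $89,500 at 24% = $21,480.00
Remaining $465,400 at 20% = $93,080.00
Fee: $36,640.00 + $53,200.00 + $21,480.00 + $93,080.00 = $204,400.00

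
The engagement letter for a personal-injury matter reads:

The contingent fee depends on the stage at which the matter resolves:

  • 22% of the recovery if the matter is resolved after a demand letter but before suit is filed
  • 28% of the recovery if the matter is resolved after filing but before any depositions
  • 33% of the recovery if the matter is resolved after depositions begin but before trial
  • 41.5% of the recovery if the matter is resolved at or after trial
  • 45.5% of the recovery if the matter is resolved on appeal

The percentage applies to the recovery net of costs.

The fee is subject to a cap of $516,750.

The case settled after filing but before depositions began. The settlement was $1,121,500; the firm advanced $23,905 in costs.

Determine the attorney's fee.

$307,326.60

Fee base (net of costs): $1,121,500 − $23,905 = $1,097,595
The matter settled after filing but before depositions began, so the 28% rate applies.
$1,097,595 × 28% = $307,326.60
$307,326.60 is under the $516,750 cap.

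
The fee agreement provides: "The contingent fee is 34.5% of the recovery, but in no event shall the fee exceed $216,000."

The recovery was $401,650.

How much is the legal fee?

$138,569.25

34.5% of $401,650 = $138,569.25
That is under the $216,000 cap.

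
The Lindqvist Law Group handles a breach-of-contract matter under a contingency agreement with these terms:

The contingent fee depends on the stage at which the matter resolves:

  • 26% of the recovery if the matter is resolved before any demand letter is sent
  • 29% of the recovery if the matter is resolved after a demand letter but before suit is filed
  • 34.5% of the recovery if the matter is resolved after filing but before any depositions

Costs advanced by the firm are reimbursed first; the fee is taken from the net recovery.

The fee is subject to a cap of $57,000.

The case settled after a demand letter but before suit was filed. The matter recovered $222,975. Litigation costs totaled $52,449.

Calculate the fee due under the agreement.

$49,452.54

Fee base (net of costs): $222,975 − $52,449 = $170,526
The matter settled after a demand letter but before suit was filed, so the 29% rate applies.
$170,526 × 29% = $49,452.54
$49,452.54 is under the $57,000 cap.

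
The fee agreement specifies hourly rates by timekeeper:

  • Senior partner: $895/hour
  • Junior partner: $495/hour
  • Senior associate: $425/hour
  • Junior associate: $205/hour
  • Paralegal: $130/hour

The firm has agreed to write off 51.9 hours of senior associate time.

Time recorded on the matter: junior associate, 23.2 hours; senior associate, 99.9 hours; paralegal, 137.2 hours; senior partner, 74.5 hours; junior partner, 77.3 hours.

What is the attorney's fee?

$147,933.00

Senior partner: 74.5 × $895 = $66,677.50
Junior partner: 77.3 × $495 = $38,263.50
Senior associate: 99.9 × $425 = $42,457.50
Junior associate: 23.2 × $205 = $4,756.00
Paralegal: 137.2 × $130 = $17,836.00
Subtotal: $169,990.50
Write-off: 51.9 × $425 = $22,057.50
Total: $169,990.50 − $22,057.50 = $147,933.00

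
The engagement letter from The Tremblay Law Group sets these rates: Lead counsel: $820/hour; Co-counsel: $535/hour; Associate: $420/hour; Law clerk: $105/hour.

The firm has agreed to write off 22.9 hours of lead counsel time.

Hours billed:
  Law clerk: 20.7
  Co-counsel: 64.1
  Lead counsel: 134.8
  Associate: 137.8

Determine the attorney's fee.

$186,101.00

Lead counsel: 134.8 × $820 = $110,536.00
Co-counsel: 64.1 × $535 = $34,293.50
Associate: 137.8 × $420 = $57,876.00
Law clerk: 20.7 × $105 = $2,173.50
Subtotal: $204,879.00
Write-off: 22.9 × $820 = $18,778.00
Total: $204,879.00 − $18,778.00 = $186,101.00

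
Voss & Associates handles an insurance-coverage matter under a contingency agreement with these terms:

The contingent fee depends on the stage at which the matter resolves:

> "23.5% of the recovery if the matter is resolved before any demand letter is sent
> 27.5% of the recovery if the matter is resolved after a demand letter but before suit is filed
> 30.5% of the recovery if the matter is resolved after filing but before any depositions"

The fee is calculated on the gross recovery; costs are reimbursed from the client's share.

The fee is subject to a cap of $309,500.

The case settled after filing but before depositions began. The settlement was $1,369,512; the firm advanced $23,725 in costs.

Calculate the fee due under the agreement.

$309,500.00

Fee base is the gross recovery, $1,369,512; costs are reimbursed separately.
The matter settled after filing but before depositions began, so the 30.5% rate applies.
$1,369,512 × 30.5% = $417,701.16
$417,701.16 exceeds the $309,500 cap, so the fee is capped at $309,500.00.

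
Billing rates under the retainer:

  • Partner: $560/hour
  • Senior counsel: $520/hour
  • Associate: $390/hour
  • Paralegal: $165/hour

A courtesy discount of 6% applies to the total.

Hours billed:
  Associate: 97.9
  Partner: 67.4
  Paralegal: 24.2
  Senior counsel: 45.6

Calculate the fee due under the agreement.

$97,412.20

Partner: 67.4 × $560 = $37,744.00
Senior counsel: 45.6 × $520 = $23,712.00
Associate: 97.9 × $390 = $38,181.00
Paralegal: 24.2 × $165 = $3,993.00
Subtotal: $103,630.00
Less 6% discount: −$6,217.80
Total: $103,630.00 − $6,217.80 = $97,412.20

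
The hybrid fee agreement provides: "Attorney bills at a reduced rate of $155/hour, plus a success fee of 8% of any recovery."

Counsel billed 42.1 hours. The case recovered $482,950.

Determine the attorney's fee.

$45,161.50

Hourly: 42.1 × $155 = $6,525.50
Success fee: 8% of $482,950 = $38,636.00
Total: $6,525.50 + $38,636.00 = $45,161.50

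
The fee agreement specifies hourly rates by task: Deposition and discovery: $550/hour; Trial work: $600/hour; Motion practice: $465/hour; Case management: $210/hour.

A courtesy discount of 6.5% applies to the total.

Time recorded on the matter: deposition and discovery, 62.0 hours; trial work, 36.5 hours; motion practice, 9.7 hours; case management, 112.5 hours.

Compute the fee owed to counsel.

Deposition and discovery: 62.0 × $550 = $34,100.00
Trial work: 36.5 × $600 = $21,900.00
Motion practice: 9.7 × $465 = $4,510.50
Case management: 112.5 × $210 = $23,625.00
Subtotal: $84,135.50
Less 6.5% discount: −$5,468.81
Total: $84,135.50 − $5,468.81 = $78,666.69

$78,666.69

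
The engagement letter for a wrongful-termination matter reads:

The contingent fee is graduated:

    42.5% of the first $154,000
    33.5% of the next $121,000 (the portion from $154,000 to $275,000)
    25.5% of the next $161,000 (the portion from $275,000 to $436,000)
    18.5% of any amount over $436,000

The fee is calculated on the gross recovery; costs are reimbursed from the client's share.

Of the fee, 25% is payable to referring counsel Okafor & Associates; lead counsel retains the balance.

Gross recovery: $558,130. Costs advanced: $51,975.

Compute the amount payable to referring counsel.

Fee base is the gross recovery, $558,130; costs are reimbursed separately.
First $154,000 at 42.5% = $65,450.00
Next $121,000 at 33.5% = $40,535.00
Next $161,000 at 25.5% = $41,055.00
Remaining $122,130 at 18.5% = $22,594.05
Fee: $65,450.00 + $40,535.00 + $41,055.00 + $22,594.05 = $169,634.05
Referral share: 25% of $169,634.05 = $42,408.51; lead counsel retains $169,634.05 − $42,408.51 = $127,225.54.

$42,408.51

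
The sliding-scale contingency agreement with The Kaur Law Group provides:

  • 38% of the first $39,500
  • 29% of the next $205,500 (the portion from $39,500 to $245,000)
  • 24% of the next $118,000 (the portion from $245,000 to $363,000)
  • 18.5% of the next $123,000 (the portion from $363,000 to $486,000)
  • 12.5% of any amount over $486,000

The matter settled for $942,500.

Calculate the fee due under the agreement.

First $39,500 at 38% = $15,010.00
Next $205,500 at 29% = $59,595.00
Next $118,000 at 24% = $28,320.00
Next $123,000 at 18.5% = $22,755.00
Remaining $456,500 at 12.5% = $57,062.50
Fee: $15,010.00 + $59,595.00 + $28,320.00 + $22,755.00 + $57,062.50 = $182,742.50

$182,742.50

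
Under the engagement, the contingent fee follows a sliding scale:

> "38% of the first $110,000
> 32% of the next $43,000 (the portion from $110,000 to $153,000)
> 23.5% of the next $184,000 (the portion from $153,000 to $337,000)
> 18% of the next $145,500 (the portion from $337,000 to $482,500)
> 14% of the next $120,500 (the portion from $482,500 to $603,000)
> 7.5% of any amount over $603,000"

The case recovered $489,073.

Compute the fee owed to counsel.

First $110,000 at 38% = $41,800.00
Next $43,000 at 32% = $13,760.00
Next $184,000 at 23.5% = $43,240.00
Next $145,500 at 18% = $26,190.00
Remaining $6,573 at 14% = $920.22
Fee: $41,800.00 + $13,760.00 + $43,240.00 + $26,190.00 + $920.22 = $125,910.22

$125,910.22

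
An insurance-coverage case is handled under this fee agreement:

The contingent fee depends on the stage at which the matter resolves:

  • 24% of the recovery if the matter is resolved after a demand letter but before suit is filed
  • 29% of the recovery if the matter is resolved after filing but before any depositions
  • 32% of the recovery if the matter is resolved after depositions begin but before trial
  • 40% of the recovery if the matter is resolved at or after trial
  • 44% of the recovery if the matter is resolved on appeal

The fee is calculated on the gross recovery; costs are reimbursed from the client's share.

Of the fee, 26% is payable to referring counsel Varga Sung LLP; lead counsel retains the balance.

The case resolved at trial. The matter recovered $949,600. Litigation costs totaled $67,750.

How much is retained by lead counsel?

Fee base is the gross recovery, $949,600; costs are reimbursed separately.
The matter resolved at trial, so the 40% rate applies.
$949,600 × 40% = $379,840.00
Referral share: 26% of $379,840.00 = $98,758.40; lead counsel retains $379,840.00 − $98,758.40 = $281,081.60.

$281,081.60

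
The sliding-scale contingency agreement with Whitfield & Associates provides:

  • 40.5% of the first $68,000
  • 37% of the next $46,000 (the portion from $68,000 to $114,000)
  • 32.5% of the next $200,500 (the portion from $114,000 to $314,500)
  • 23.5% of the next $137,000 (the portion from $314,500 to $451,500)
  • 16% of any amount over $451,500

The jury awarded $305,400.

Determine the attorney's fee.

First $68,000 at 40.5% = $27,540.00
Next $46,000 at 37% = $17,020.00
Remaining $191,400 at 32.5% = $62,205.00
Fee: $27,540.00 + $17,020.00 + $62,205.00 = $106,765.00

$106,765.00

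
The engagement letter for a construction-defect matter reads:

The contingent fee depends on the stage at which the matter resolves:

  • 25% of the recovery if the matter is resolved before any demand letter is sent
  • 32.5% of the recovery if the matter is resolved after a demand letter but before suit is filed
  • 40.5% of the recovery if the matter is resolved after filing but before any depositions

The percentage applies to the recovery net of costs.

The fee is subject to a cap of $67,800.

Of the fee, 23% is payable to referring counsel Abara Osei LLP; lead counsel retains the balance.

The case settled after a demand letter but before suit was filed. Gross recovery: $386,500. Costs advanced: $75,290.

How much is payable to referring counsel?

$15,594.00

Fee base (net of costs): $386,500 − $75,290 = $311,210
The matter settled after a demand letter but before suit was filed, so the 32.5% rate applies.
$311,210 × 32.5% = $101,143.25
$101,143.25 exceeds the $67,800 cap, so the fee is capped at $67,800.00.
Referral share: 23% of $67,800.00 = $15,594.00; lead counsel retains $67,800.00 − $15,594.00 = $52,206.00.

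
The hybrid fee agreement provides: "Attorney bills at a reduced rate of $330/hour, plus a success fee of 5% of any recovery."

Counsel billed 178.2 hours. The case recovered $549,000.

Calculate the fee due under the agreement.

Hourly: 178.2 × $330 = $58,806.00
Success fee: 5% of $549,000 = $27,450.00
Total: $58,806.00 + $27,450.00 = $86,256.00

$86,256.00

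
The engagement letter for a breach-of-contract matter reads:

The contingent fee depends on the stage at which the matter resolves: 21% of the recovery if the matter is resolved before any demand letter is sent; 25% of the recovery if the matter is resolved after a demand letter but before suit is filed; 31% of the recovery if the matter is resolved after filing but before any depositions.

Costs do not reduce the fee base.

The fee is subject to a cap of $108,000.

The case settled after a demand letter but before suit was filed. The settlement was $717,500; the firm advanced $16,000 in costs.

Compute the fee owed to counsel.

Fee base is the gross recovery, $717,500; costs are reimbursed separately.
The matter settled after a demand letter but before suit was filed, so the 25% rate applies.
$717,500 × 25% = $179,375.00
$179,375.00 exceeds the $108,000 cap, so the fee is capped at $108,000.00.

$108,000.00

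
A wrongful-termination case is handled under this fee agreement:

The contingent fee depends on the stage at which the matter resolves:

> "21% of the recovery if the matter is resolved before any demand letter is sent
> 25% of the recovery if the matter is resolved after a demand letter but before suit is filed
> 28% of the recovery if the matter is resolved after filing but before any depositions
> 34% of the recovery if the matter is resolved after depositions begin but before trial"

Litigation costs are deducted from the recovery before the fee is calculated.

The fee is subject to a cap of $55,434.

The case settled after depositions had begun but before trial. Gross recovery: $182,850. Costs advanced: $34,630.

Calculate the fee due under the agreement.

Fee base (net of costs): $182,850 − $34,630 = $148,220
The matter settled after depositions had begun but before trial, so the 34% rate applies.
$148,220 × 34% = $50,394.80
$50,394.80 is under the $55,434 cap.

$50,394.80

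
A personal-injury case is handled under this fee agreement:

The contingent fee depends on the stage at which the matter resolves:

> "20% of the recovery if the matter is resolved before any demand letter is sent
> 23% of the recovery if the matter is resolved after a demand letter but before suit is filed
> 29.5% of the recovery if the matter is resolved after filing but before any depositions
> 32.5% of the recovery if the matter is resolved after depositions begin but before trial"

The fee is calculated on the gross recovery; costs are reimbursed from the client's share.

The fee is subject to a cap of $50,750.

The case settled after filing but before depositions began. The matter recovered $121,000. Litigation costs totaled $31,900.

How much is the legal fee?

Fee base is the gross recovery, $121,000; costs are reimbursed separately.
The matter settled after filing but before depositions began, so the 29.5% rate applies.
$121,000 × 29.5% = $35,695.00
$35,695.00 is under the $50,750 cap.

$35,695.00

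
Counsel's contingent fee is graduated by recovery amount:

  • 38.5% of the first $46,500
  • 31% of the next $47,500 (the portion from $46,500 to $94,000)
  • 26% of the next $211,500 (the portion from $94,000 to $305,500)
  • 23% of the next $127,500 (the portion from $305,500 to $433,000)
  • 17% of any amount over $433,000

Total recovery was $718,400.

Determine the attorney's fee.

First $46,500 at 38.5% = $17,902.50
Next $47,500 at 31% = $14,725.00
Next $211,500 at 26% = $54,990.00
Next $127,500 at 23% = $29,325.00
Remaining $285,400 at 17% = $48,518.00
Fee: $17,902.50 + $14,725.00 + $54,990.00 + $29,325.00 + $48,518.00 = $165,460.50

$165,460.50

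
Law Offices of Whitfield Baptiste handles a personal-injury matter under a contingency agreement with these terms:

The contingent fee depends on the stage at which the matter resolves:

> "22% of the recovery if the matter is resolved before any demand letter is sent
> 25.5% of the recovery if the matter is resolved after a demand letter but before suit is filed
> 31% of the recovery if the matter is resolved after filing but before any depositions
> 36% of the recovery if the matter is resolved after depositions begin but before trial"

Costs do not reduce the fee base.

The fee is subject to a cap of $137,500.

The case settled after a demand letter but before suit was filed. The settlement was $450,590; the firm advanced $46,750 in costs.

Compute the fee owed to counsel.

$114,900.45

Fee base is the gross recovery, $450,590; costs are reimbursed separately.
The matter settled after a demand letter but before suit was filed, so the 25.5% rate applies.
$450,590 × 25.5% = $114,900.45
$114,900.45 is under the $137,500 cap.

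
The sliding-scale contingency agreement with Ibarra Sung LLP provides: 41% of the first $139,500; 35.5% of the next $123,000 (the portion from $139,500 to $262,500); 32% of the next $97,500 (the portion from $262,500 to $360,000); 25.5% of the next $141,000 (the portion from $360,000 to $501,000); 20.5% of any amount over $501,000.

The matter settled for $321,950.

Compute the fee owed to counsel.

$119,884.00

First $139,500 at 41% = $57,195.00
Next $123,000 at 35.5% = $43,665.00
Remaining $59,450 at 32% = $19,024.00
Fee: $57,195.00 + $43,665.00 + $19,024.00 = $119,884.00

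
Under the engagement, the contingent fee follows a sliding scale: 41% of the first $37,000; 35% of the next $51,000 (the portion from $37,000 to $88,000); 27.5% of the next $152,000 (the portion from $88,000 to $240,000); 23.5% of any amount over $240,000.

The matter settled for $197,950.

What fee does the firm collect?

First $37,000 at 41% = $15,170.00
Next $51,000 at 35% = $17,850.00
Remaining $109,950 at 27.5% = $30,236.25
Fee: $15,170.00 + $17,850.00 + $30,236.25 = $63,256.25

$63,256.25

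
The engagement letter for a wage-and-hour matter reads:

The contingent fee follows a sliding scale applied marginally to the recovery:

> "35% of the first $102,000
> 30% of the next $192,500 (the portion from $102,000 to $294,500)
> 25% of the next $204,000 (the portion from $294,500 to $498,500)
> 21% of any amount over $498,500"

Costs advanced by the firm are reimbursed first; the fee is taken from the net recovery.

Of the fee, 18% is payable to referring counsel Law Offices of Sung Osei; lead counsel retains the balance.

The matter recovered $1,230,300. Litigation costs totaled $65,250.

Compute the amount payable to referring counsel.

$51,196.59

Fee base (net of costs): $1,230,300 − $65,250 = $1,165,050
First $102,000 at 35% = $35,700.00
Next $192,500 at 30% = $57,750.00
Next $204,000 at 25% = $51,000.00
Remaining $666,550 at 21% = $139,975.50
Fee: $35,700.00 + $57,750.00 + $51,000.00 + $139,975.50 = $284,425.50
Referral share: 18% of $284,425.50 = $51,196.59; lead counsel retains $284,425.50 − $51,196.59 = $233,228.91.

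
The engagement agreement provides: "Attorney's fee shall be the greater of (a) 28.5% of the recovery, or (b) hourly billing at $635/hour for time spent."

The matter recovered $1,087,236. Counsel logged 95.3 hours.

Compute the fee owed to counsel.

$309,862.26

(a) 28.5% of $1,087,236 = $309,862.26
(b) 95.3 × $635 = $60,515.50
The greater is (a): $309,862.26.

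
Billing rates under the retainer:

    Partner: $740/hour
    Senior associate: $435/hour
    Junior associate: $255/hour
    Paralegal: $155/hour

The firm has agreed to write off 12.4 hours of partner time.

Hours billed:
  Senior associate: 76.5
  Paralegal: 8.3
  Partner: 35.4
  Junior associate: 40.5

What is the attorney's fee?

$61,911.50

Partner: 35.4 × $740 = $26,196.00
Senior associate: 76.5 × $435 = $33,277.50
Junior associate: 40.5 × $255 = $10,327.50
Paralegal: 8.3 × $155 = $1,286.50
Subtotal: $71,087.50
Write-off: 12.4 × $740 = $9,176.00
Total: $71,087.50 − $9,176.00 = $61,911.50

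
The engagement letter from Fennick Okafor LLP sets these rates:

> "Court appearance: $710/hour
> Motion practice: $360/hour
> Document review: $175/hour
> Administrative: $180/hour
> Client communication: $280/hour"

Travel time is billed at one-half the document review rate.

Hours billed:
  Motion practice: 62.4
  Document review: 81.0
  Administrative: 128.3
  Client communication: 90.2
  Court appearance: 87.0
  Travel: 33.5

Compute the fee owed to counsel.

$149,690.25

Court appearance: 87.0 × $710 = $61,770.00
Motion practice: 62.4 × $360 = $22,464.00
Document review: 81.0 × $175 = $14,175.00
Administrative: 128.3 × $180 = $23,094.00
Client communication: 90.2 × $280 = $25,256.00
Subtotal: $61,770.00 + $22,464.00 + $14,175.00 + $23,094.00 + $25,256.00 = $146,759.00
Travel: 33.5 × ($175 ÷ 2) = 33.5 × $87.50 = $2,931.25
Total: $146,759.00 + $2,931.25 = $149,690.25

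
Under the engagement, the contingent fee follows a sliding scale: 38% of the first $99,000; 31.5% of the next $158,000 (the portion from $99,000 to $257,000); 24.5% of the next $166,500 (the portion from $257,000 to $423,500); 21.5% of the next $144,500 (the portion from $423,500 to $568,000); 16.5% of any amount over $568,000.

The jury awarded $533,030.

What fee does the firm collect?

First $99,000 at 38% = $37,620.00
Next $158,000 at 31.5% = $49,770.00
Next $166,500 at 24.5% = $40,792.50
Remaining $109,530 at 21.5% = $23,548.95
Fee: $37,620.00 + $49,770.00 + $40,792.50 + $23,548.95 = $151,731.45

$151,731.45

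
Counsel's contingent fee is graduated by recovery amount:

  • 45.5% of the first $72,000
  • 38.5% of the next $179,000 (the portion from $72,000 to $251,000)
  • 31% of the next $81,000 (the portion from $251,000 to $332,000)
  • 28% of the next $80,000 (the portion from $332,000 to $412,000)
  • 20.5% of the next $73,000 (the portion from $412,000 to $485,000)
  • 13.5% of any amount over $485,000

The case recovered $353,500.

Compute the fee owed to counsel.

First $72,000 at 45.5% = $32,760.00
Next $179,000 at 38.5% = $68,915.00
Next $81,000 at 31% = $25,110.00
Remaining $21,500 at 28% = $6,020.00
Fee: $32,760.00 + $68,915.00 + $25,110.00 + $6,020.00 = $132,805.00

$132,805.00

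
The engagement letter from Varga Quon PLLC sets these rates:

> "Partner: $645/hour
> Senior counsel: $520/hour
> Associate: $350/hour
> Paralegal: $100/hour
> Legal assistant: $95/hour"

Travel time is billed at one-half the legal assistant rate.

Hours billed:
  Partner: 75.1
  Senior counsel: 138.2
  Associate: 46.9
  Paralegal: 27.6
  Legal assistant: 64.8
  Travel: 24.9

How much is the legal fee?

Partner: 75.1 × $645 = $48,439.50
Senior counsel: 138.2 × $520 = $71,864.00
Associate: 46.9 × $350 = $16,415.00
Paralegal: 27.6 × $100 = $2,760.00
Legal assistant: 64.8 × $95 = $6,156.00
Subtotal: $48,439.50 + $71,864.00 + $16,415.00 + $2,760.00 + $6,156.00 = $145,634.50
Travel: 24.9 × ($95 ÷ 2) = 24.9 × $47.50 = $1,182.75
Total: $145,634.50 + $1,182.75 = $146,817.25

$146,817.25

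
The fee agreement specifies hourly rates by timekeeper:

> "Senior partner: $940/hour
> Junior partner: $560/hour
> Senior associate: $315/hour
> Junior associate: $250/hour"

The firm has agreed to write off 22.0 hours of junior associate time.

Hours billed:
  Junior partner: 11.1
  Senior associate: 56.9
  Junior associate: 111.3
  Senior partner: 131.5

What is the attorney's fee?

$170,074.50

Senior partner: 131.5 × $940 = $123,610.00
Junior partner: 11.1 × $560 = $6,216.00
Senior associate: 56.9 × $315 = $17,923.50
Junior associate: 111.3 × $250 = $27,825.00
Subtotal: $175,574.50
Write-off: 22.0 × $250 = $5,500.00
Total: $175,574.50 − $5,500.00 = $170,074.50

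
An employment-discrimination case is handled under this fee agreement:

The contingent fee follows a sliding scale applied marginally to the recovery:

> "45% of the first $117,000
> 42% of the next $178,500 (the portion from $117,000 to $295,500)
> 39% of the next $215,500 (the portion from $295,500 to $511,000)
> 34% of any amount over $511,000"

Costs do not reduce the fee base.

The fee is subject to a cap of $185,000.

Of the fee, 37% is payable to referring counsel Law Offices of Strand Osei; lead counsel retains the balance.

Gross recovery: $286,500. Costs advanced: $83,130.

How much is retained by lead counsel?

Fee base is the gross recovery, $286,500; costs are reimbursed separately.
First $117,000 at 45% = $52,650.00
Remaining $169,500 at 42% = $71,190.00
Fee: $52,650.00 + $71,190.00 = $123,840.00
$123,840.00 is under the $185,000 cap.
Referral share: 37% of $123,840.00 = $45,820.80; lead counsel retains $123,840.00 − $45,820.80 = $78,019.20.

$78,019.20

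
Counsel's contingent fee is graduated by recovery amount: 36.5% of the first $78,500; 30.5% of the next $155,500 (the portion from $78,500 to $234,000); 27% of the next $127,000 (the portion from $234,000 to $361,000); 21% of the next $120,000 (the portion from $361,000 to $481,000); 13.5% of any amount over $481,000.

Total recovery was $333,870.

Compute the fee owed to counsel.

First $78,500 at 36.5% = $28,652.50
Next $155,500 at 30.5% = $47,427.50
Remaining $99,870 at 27% = $26,964.90
Fee: $28,652.50 + $47,427.50 + $26,964.90 = $103,044.90

$103,044.90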